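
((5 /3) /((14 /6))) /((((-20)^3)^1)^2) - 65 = -5823999999 /89600000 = -65.00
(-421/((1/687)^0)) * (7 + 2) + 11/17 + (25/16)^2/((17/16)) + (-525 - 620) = -1341247/272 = -4931.06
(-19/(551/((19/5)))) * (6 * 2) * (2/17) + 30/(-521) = -311526/1284265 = -0.24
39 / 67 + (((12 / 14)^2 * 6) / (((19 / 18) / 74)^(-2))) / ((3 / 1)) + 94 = 7651685533 / 80899686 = 94.58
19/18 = 1.06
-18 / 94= -9 / 47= -0.19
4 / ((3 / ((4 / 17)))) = 16 / 51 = 0.31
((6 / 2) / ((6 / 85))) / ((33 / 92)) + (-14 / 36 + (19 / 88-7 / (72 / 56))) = 29797 / 264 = 112.87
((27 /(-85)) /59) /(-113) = 27 /566695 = 0.00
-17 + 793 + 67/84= 65251/84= 776.80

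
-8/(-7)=8/7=1.14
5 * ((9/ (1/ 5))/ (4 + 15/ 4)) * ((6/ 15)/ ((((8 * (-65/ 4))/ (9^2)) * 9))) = -324/ 403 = -0.80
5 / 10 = 0.50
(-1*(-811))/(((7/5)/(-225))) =-130339.29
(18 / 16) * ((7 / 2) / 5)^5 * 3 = 453789 / 800000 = 0.57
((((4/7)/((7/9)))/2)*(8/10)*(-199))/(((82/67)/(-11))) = 5279868/10045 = 525.62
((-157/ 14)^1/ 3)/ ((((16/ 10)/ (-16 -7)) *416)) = 18055/ 139776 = 0.13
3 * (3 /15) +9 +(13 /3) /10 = 301 /30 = 10.03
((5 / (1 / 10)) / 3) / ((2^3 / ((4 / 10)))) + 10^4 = 60005 / 6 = 10000.83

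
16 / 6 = 8 / 3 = 2.67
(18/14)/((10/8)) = 1.03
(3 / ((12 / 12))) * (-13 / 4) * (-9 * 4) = 351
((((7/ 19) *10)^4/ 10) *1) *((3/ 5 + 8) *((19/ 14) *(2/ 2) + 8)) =193211900/ 130321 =1482.58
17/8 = 2.12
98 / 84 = 1.17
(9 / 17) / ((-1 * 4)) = -9 / 68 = -0.13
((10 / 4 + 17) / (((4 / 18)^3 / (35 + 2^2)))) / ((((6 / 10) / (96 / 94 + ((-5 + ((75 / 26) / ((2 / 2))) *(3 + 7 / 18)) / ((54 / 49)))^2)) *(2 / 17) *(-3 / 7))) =-39293304616685 / 866304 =-45357408.73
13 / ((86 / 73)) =949 / 86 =11.03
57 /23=2.48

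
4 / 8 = 1 / 2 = 0.50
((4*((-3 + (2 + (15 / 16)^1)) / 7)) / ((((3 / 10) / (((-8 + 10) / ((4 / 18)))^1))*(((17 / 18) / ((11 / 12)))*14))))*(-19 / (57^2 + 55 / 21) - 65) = 2197235205 / 455044576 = 4.83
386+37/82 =31689/82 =386.45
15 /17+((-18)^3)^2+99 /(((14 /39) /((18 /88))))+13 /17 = 32379692519 /952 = 34012282.06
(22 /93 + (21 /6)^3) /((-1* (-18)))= 32075 /13392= 2.40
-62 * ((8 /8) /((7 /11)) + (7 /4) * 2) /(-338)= 2201 /2366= 0.93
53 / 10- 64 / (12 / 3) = -107 / 10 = -10.70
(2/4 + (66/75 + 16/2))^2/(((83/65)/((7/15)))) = 20016451/622500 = 32.15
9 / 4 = 2.25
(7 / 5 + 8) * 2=94 / 5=18.80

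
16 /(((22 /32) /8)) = 2048 /11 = 186.18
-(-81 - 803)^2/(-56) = 13954.57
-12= -12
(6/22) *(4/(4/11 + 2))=6/13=0.46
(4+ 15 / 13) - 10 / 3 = 71 / 39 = 1.82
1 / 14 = 0.07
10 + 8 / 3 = 38 / 3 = 12.67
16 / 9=1.78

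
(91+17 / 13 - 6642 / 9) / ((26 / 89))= -373533 / 169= -2210.25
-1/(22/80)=-40/11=-3.64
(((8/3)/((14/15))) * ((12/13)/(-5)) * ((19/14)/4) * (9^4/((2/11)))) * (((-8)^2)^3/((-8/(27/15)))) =1213193355264/3185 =380908431.79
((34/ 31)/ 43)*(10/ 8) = 85/ 2666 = 0.03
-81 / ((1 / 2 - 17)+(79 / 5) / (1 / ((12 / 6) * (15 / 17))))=-306 / 43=-7.12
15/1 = 15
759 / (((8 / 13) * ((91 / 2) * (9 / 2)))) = 253 / 42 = 6.02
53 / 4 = 13.25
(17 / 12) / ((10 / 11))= 187 / 120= 1.56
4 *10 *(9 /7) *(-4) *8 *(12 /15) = -9216 /7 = -1316.57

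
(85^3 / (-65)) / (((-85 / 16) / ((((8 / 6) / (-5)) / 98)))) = -9248 / 1911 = -4.84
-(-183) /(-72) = -61 /24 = -2.54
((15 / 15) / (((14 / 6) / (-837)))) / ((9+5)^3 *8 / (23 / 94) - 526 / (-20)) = -577530 / 144486503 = -0.00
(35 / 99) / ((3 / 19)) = 665 / 297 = 2.24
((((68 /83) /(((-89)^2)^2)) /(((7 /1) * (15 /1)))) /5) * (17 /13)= 1156 /35541910970475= 0.00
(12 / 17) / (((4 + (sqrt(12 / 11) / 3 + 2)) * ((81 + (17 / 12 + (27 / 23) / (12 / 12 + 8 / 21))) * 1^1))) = 594297 / 419207743 - 6003 * sqrt(33) / 419207743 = 0.00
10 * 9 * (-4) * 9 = -3240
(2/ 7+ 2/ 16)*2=23/ 28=0.82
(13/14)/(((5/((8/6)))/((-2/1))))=-52/105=-0.50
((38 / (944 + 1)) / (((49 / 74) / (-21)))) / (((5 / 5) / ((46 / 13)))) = -129352 / 28665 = -4.51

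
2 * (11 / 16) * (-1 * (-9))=99 / 8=12.38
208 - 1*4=204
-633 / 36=-211 / 12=-17.58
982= 982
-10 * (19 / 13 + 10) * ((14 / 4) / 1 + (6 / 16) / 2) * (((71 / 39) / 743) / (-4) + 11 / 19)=-55982802245 / 229034208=-244.43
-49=-49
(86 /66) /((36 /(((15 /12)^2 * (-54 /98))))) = -1075 /34496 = -0.03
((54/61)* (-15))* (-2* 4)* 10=64800/61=1062.30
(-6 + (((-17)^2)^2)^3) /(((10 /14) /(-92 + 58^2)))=2668875944302061704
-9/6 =-3/2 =-1.50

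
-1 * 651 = -651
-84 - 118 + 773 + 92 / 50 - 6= 14171 / 25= 566.84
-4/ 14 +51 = 355/ 7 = 50.71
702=702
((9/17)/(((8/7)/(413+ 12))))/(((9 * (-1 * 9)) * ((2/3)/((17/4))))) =-2975/192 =-15.49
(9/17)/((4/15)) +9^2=5643/68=82.99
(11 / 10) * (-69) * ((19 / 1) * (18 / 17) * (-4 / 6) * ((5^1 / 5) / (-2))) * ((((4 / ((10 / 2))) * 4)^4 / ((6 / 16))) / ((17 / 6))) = -45364543488 / 903125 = -50230.64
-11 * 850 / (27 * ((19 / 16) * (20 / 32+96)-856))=1196800 / 2561787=0.47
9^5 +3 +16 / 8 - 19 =59035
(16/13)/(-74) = -8/481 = -0.02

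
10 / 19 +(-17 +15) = -28 / 19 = -1.47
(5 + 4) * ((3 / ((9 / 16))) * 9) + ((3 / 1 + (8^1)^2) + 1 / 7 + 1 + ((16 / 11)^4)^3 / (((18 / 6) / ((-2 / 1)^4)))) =978.47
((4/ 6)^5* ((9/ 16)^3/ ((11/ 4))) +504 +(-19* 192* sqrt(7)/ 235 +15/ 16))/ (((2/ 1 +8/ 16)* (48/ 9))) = 533223/ 14080 -1368* sqrt(7)/ 1175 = 34.79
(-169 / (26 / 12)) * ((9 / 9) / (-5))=78 / 5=15.60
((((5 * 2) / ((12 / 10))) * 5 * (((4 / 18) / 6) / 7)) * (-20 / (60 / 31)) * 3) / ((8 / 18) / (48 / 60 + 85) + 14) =-554125 / 1135554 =-0.49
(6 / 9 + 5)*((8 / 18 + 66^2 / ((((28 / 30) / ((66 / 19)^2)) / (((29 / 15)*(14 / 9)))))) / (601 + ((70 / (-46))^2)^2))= 1308896027173018 / 826960169151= 1582.78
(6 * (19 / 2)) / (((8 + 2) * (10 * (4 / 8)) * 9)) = 19 / 150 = 0.13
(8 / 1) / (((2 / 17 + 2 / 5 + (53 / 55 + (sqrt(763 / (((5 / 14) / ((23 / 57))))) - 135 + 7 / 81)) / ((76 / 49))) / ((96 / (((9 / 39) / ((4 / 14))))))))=-14.21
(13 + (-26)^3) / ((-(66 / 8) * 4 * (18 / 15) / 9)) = 87815 / 22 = 3991.59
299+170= 469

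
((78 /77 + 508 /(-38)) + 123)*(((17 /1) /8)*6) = 8255523 /5852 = 1410.72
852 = 852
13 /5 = 2.60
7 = 7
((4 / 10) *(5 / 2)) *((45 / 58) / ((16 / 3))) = 0.15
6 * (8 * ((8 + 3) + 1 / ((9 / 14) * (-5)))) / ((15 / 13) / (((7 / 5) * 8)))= 5602688 / 1125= 4980.17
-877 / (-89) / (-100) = -877 / 8900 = -0.10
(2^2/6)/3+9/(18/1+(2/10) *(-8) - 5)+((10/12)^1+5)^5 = 998065097/147744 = 6755.37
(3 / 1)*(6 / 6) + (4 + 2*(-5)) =-3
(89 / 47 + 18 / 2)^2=262144 / 2209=118.67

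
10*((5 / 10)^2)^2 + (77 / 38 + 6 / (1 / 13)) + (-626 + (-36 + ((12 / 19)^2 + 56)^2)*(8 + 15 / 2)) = 50251354369 / 1042568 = 48199.59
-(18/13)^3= -5832/2197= -2.65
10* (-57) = -570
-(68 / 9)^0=-1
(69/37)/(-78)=-23/962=-0.02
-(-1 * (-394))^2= -155236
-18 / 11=-1.64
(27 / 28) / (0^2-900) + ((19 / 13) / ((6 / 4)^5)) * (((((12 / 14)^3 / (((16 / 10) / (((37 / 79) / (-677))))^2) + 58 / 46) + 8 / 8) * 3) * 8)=99251711728260983623 / 9504774955273525200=10.44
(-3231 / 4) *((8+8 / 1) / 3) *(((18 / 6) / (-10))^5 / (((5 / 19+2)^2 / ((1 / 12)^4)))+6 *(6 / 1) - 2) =-1733291058033609 / 11833600000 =-146472.00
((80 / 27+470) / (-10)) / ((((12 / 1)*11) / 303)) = -128977 / 1188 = -108.57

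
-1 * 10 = -10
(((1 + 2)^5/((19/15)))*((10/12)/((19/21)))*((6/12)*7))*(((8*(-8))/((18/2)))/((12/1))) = -132300/361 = -366.48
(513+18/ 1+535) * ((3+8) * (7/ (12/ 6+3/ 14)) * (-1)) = -1149148/ 31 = -37069.29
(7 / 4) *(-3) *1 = -21 / 4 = -5.25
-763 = -763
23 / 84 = 0.27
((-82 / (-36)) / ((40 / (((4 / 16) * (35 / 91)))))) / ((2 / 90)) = 205 / 832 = 0.25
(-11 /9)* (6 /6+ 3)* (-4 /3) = 176 /27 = 6.52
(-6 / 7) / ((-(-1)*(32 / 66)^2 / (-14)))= 3267 / 64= 51.05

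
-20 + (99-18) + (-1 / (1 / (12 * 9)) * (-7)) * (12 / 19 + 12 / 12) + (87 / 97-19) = 2352351 / 1843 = 1276.37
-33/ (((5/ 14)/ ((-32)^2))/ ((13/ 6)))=-1025024/ 5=-205004.80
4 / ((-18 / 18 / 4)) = -16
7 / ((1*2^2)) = 1.75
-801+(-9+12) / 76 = -60873 / 76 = -800.96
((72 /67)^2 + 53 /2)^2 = 61645441225 /80604484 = 764.79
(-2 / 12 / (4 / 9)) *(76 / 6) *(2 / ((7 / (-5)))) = 95 / 14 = 6.79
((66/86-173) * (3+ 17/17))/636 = -7406/6837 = -1.08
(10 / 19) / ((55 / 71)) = 142 / 209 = 0.68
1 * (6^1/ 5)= 1.20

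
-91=-91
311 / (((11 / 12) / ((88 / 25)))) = 29856 / 25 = 1194.24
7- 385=-378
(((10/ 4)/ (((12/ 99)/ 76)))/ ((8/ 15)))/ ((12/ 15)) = 235125/ 64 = 3673.83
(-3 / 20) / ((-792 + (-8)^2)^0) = -3 / 20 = -0.15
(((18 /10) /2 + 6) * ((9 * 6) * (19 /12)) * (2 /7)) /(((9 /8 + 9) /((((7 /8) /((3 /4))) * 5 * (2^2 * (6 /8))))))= 874 /3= 291.33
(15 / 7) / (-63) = -5 / 147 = -0.03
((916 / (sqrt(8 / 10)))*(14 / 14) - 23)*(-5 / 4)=115 / 4 - 1145*sqrt(5) / 2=-1251.40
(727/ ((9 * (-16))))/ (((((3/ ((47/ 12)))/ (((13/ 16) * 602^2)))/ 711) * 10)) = -3179330699363/ 23040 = -137991783.83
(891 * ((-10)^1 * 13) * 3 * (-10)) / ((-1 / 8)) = -27799200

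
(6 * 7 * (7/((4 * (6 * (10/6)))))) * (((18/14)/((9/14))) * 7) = 1029/10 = 102.90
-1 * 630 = -630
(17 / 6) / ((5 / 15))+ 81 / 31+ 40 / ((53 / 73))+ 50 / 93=657971 / 9858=66.74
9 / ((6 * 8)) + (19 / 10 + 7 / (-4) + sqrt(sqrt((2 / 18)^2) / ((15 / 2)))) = sqrt(30) / 45 + 27 / 80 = 0.46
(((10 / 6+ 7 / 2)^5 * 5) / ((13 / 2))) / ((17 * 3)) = 143145755 / 2577744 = 55.53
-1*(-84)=84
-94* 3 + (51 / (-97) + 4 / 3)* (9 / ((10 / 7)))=-53721 / 194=-276.91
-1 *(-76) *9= 684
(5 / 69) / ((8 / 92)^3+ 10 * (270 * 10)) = 2645 / 985527024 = 0.00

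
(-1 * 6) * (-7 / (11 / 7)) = 294 / 11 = 26.73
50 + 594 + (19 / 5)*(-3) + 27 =3298 / 5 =659.60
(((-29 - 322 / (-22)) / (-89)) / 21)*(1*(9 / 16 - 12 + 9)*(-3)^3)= 0.51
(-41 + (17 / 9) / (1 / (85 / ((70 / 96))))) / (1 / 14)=7526 / 3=2508.67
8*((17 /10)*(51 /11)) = 3468 /55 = 63.05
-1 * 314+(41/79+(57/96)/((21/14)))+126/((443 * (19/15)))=-9985655443/31917264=-312.86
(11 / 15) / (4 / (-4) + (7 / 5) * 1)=11 / 6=1.83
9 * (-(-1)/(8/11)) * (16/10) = 99/5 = 19.80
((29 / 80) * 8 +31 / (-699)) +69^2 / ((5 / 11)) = 73234619 / 6990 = 10477.06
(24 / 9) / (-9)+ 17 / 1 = 451 / 27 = 16.70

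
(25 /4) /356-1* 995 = -1416855 /1424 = -994.98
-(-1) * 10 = 10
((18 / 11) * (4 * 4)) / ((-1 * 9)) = -32 / 11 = -2.91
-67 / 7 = -9.57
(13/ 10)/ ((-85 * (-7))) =13/ 5950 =0.00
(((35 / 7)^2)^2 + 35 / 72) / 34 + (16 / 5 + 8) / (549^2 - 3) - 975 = -588169383377 / 614851920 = -956.60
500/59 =8.47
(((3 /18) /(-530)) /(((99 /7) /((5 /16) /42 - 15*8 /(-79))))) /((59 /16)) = -16207 /1760851224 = -0.00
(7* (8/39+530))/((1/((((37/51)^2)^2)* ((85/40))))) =135638654053/62080668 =2184.88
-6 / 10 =-3 / 5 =-0.60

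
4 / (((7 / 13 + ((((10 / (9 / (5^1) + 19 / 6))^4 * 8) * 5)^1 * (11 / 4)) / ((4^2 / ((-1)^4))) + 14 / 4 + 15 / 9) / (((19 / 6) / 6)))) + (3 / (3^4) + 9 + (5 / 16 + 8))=34234436220294811 / 1971198097248240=17.37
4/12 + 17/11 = 62/33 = 1.88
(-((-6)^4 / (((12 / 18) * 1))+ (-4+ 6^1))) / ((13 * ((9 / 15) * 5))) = -1946 / 39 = -49.90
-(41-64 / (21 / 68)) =3491 / 21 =166.24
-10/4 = -5/2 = -2.50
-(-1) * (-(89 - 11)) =-78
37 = 37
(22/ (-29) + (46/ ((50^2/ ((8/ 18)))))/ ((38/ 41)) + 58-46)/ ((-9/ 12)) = -139474388/ 9298125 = -15.00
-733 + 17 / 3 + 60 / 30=-2176 / 3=-725.33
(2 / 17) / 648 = 1 / 5508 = 0.00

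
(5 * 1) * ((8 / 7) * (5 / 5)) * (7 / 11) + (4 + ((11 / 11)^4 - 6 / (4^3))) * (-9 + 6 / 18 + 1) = -35881 / 1056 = -33.98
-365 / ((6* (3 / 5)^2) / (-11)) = 100375 / 54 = 1858.80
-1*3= -3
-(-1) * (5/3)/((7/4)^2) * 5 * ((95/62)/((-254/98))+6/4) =1431200/578739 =2.47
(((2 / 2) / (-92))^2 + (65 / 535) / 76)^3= 25779564587421 / 5094940305442688995328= 0.00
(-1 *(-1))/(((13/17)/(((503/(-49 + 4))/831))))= -8551/486135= -0.02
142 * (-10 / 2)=-710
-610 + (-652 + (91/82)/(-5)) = -517511/410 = -1262.22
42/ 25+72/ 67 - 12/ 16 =2.00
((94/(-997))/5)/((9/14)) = -1316/44865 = -0.03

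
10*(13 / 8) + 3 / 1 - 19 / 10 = 347 / 20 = 17.35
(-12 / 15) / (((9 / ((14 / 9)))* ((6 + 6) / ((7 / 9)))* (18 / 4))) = -196 / 98415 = -0.00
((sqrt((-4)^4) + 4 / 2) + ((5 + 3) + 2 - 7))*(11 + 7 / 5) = 1302 / 5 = 260.40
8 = 8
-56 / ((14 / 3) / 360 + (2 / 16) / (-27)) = -6720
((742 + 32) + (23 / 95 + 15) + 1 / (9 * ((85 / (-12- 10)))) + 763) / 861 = 22561421 / 12514635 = 1.80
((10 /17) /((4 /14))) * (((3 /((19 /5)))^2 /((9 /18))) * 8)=126000 /6137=20.53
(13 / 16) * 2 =1.62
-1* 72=-72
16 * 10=160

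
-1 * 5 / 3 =-5 / 3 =-1.67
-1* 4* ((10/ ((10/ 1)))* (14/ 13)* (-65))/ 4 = 70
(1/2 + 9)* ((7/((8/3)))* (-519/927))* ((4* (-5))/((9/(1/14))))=16435/7416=2.22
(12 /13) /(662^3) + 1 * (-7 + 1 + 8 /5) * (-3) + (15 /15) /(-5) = 12257465561 /942881966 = 13.00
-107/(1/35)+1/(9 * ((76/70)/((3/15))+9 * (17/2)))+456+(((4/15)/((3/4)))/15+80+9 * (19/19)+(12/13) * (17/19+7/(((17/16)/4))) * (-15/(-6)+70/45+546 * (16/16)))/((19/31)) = 19428.87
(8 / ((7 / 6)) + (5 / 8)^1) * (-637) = -38129 / 8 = -4766.12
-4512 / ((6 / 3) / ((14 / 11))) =-31584 / 11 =-2871.27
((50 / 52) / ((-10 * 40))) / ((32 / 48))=-3 / 832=-0.00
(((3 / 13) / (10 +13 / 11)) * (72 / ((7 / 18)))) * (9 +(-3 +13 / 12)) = 100980 / 3731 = 27.07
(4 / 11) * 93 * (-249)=-92628 / 11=-8420.73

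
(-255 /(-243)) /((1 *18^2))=85 /26244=0.00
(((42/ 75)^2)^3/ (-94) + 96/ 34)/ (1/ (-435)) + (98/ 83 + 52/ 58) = -1226.02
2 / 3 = 0.67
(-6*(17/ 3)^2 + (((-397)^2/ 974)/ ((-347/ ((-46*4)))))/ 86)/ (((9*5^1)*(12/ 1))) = -1044575641/ 2942943435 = -0.35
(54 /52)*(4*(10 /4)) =135 /13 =10.38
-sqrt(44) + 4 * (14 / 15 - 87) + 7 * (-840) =-93364 / 15 - 2 * sqrt(11) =-6230.90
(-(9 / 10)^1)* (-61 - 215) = 1242 / 5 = 248.40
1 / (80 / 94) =47 / 40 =1.18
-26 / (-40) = 13 / 20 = 0.65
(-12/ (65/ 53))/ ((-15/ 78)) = 1272/ 25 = 50.88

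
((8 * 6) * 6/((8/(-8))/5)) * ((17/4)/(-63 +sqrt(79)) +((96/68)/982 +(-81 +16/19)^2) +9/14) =-75924029340577476/8205126041 +612 * sqrt(79)/389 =-9253229.53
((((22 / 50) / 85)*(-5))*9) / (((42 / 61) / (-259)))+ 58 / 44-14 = 74.94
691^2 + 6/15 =2387407/5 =477481.40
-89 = -89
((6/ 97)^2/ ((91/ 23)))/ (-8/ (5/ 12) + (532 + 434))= 0.00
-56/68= -14/17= -0.82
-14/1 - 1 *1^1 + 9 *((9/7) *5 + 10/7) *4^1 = 1875/7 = 267.86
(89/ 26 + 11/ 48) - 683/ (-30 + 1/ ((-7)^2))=26.43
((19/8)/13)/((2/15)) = 285/208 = 1.37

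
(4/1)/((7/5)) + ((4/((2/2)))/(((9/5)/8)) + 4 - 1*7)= 1111/63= 17.63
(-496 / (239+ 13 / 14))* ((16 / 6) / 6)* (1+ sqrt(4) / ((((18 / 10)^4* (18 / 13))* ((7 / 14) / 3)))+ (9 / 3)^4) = -76.10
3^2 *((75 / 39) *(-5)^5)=-703125 / 13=-54086.54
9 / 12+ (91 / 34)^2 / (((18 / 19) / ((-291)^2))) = 1480404385 / 2312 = 640313.32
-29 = -29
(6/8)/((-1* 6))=-1/8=-0.12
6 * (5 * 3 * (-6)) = -540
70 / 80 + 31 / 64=87 / 64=1.36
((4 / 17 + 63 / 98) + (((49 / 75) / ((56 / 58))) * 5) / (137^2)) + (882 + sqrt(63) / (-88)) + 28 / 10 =23738067551 / 26802132 -3 * sqrt(7) / 88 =885.59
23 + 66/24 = 103/4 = 25.75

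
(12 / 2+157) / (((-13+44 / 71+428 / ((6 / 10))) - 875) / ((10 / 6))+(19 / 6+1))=-347190 / 213557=-1.63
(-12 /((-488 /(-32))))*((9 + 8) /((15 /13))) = -11.59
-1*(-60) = 60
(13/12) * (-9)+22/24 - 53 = -371/6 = -61.83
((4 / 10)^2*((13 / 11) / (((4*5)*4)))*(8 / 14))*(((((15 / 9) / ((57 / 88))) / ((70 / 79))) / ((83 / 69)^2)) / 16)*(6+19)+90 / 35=330388603 / 128273180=2.58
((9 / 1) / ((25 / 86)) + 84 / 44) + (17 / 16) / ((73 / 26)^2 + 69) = 1879925863 / 57170300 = 32.88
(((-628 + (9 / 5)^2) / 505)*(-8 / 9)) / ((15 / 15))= 124952 / 113625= 1.10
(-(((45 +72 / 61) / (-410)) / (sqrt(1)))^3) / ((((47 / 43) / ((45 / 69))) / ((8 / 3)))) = 0.00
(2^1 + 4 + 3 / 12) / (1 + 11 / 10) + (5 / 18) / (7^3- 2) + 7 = 214336 / 21483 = 9.98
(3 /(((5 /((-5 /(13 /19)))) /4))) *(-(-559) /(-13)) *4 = 39216 /13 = 3016.62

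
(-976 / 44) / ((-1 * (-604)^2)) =0.00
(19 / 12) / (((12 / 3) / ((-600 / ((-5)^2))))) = -19 / 2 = -9.50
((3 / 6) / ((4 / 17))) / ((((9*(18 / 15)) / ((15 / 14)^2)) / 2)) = 2125 / 4704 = 0.45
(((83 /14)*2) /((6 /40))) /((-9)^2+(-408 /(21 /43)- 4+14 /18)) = -1245 /11933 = -0.10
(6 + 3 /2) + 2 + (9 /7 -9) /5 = 557 /70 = 7.96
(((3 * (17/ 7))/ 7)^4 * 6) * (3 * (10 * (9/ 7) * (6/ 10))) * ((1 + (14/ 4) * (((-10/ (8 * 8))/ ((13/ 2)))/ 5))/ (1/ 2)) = 320.42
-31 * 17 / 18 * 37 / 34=-1147 / 36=-31.86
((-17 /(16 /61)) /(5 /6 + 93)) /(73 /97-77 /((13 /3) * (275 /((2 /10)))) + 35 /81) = -39720081375 /67382105512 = -0.59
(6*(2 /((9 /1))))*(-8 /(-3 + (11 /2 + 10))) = -64 /75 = -0.85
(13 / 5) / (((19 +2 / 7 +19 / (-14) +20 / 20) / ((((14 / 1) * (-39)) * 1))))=-99372 / 1325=-75.00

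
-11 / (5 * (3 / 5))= -11 / 3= -3.67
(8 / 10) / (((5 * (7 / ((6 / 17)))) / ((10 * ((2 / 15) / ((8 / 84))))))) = 48 / 425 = 0.11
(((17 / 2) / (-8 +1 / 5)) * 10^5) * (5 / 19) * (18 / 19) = -127500000 / 4693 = -27168.12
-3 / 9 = -0.33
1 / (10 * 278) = 0.00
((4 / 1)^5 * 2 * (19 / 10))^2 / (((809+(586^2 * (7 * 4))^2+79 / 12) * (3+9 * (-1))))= -757071872 / 27734975174567875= -0.00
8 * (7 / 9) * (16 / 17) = 896 / 153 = 5.86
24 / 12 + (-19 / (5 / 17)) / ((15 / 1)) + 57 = 4102 / 75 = 54.69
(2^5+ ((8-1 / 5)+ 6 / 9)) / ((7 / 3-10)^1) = -607 / 115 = -5.28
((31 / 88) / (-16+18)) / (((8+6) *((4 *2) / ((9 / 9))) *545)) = 31 / 10743040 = 0.00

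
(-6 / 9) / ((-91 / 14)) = 0.10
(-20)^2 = 400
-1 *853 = -853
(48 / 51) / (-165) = -16 / 2805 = -0.01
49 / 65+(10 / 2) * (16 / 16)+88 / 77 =3138 / 455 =6.90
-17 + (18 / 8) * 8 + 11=12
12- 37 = -25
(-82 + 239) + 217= 374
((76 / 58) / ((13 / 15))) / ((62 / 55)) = 15675 / 11687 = 1.34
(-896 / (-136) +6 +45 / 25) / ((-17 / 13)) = -15899 / 1445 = -11.00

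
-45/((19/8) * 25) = -72/95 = -0.76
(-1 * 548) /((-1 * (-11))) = -548 /11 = -49.82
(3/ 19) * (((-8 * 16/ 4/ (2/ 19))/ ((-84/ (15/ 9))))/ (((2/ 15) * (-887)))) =-50/ 6209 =-0.01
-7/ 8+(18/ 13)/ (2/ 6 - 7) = -563/ 520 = -1.08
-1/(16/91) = -91/16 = -5.69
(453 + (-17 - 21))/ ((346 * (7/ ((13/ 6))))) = 5395/ 14532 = 0.37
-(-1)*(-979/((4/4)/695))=-680405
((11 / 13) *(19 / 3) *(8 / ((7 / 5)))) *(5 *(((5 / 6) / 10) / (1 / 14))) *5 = 104500 / 117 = 893.16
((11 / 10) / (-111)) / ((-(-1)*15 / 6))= -11 / 2775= -0.00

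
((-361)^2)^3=2213314919066161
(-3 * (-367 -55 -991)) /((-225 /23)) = -10833 /25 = -433.32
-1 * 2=-2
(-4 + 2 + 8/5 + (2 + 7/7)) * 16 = 208/5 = 41.60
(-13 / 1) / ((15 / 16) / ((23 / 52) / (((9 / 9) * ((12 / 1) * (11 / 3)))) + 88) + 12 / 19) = -49737649 / 2457159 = -20.24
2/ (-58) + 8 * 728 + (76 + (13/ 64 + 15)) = 10978553/ 1856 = 5915.17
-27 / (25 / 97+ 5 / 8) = -20952 / 685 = -30.59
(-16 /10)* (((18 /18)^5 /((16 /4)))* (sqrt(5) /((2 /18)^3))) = -1458* sqrt(5) /5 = -652.04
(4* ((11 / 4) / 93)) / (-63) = -11 / 5859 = -0.00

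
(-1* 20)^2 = 400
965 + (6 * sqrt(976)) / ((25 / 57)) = 1368 * sqrt(61) / 25 + 965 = 1392.38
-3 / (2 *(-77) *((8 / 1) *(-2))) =-3 / 2464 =-0.00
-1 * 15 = -15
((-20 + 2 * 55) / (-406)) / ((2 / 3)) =-135 / 406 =-0.33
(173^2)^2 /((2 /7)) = 6270215287 /2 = 3135107643.50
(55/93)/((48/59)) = 3245/4464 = 0.73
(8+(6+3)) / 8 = 17 / 8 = 2.12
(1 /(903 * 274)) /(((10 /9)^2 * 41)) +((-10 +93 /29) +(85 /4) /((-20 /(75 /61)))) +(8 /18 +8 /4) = -60888424480141 /10767162142800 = -5.66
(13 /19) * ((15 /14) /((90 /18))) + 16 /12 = 1181 /798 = 1.48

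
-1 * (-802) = 802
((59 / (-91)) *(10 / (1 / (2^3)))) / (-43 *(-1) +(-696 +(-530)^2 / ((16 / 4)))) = -1180 / 1582763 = -0.00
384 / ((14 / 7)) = 192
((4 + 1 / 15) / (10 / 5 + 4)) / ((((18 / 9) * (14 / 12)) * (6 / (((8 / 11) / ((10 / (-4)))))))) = -244 / 17325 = -0.01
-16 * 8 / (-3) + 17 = 179 / 3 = 59.67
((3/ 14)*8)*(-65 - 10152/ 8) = -16008/ 7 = -2286.86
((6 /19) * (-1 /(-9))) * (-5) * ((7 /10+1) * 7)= -119 /57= -2.09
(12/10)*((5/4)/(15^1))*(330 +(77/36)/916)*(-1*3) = -99.00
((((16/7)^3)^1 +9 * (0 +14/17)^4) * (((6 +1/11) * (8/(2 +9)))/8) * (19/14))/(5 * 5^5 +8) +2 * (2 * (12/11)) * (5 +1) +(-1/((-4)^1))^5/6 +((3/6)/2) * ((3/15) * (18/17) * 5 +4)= 21322967970173108707/776864893391161344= 27.45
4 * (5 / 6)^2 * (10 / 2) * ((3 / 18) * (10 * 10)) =6250 / 27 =231.48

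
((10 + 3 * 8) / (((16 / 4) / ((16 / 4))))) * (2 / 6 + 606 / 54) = 3536 / 9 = 392.89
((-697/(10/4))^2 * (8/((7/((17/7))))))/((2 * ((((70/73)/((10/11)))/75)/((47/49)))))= 1360117514064/184877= 7356877.89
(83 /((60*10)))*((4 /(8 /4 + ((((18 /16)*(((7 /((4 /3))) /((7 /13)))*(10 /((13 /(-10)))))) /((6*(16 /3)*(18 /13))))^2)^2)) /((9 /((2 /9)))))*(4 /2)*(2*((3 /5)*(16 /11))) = 365037860421632 /115955502261303375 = 0.00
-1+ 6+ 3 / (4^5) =5123 / 1024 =5.00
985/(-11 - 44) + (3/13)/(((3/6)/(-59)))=-45.14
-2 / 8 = -1 / 4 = -0.25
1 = 1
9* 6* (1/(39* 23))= 18/299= 0.06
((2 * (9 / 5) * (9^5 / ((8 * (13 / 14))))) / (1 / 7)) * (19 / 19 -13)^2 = 1874923848 / 65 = 28844982.28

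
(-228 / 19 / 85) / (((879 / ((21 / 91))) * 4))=-3 / 323765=-0.00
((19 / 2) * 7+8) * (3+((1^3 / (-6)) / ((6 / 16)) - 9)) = -4321 / 9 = -480.11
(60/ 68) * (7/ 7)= 15/ 17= 0.88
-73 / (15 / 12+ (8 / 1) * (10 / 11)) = -3212 / 375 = -8.57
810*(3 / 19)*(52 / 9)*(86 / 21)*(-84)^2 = 405699840 / 19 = 21352623.16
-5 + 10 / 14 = -30 / 7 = -4.29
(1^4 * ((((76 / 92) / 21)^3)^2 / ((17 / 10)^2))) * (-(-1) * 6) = 9409176200 / 1223092695614496147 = 0.00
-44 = -44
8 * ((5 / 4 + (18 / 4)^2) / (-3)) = -172 / 3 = -57.33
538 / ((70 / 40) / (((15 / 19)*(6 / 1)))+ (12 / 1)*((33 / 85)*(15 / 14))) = 23047920 / 229667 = 100.35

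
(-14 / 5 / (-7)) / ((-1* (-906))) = 1 / 2265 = 0.00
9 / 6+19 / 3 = 47 / 6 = 7.83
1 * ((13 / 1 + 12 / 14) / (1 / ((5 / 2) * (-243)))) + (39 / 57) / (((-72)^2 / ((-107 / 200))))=-1160824617737 / 137894400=-8418.21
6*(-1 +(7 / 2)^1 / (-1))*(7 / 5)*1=-189 / 5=-37.80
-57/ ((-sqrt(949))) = 57 * sqrt(949)/ 949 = 1.85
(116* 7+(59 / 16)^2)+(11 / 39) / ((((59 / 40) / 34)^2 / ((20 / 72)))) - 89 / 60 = 1353974306923 / 1563943680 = 865.74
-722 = -722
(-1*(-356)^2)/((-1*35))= 126736/35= 3621.03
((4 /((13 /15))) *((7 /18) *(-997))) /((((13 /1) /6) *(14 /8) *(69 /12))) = -319040 /3887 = -82.08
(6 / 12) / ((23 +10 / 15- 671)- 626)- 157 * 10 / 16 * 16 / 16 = -374839 / 3820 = -98.13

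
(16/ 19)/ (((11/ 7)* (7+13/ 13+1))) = 112/ 1881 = 0.06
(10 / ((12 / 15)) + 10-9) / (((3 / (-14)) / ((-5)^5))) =196875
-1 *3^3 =-27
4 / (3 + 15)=2 / 9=0.22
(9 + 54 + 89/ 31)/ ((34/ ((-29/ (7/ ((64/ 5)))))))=-1894976/ 18445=-102.74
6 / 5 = 1.20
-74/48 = -1.54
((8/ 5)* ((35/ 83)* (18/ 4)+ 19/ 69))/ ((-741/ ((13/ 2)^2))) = -323557/ 1632195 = -0.20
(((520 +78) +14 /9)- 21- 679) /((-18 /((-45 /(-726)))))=1130 /3267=0.35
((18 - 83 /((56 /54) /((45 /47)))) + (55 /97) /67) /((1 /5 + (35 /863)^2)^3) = -25890114158708208074515058375 /3621081741639674180785056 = -7149.83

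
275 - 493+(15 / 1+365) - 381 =-219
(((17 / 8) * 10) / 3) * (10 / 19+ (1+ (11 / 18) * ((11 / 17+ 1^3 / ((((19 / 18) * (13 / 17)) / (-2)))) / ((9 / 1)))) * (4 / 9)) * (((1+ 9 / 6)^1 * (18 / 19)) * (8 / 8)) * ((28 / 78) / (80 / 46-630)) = -112798693 / 12853437129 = -0.01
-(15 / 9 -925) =2770 / 3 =923.33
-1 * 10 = -10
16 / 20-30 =-146 / 5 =-29.20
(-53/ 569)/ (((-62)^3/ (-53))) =-2809/ 135608632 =-0.00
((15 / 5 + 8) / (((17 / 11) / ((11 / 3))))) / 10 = 1331 / 510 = 2.61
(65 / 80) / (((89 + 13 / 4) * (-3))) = -0.00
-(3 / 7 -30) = 207 / 7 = 29.57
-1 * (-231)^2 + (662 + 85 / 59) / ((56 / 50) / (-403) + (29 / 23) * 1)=-908756344094 / 17200329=-52833.66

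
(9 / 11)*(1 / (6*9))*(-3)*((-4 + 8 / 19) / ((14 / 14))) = 34 / 209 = 0.16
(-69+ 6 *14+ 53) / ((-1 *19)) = -68 / 19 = -3.58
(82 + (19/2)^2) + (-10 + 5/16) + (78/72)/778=3035393/18672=162.56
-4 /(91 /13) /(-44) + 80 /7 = 881 /77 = 11.44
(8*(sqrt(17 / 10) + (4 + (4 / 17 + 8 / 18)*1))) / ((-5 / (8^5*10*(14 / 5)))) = -5255462912 / 765- 3670016*sqrt(170) / 25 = -8783932.33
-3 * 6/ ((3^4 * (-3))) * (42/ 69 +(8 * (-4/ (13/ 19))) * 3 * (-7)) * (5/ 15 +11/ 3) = 2350768/ 8073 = 291.19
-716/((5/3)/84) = -180432/5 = -36086.40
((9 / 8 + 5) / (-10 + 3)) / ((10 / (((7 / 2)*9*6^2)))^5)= -410216697993249 / 25000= -16408667919.73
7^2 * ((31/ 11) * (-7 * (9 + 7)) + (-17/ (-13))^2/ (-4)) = -115162299/ 7436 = -15487.13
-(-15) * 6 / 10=9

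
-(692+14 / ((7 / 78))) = -848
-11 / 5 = -2.20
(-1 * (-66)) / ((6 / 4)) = 44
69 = 69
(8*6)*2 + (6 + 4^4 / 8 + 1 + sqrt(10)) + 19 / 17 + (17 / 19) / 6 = sqrt(10) + 264085 / 1938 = 139.43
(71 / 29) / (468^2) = 71 / 6351696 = 0.00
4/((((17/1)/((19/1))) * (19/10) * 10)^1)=4/17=0.24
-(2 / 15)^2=-4 / 225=-0.02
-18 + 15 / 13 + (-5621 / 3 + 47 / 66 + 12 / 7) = -3779949 / 2002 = -1888.09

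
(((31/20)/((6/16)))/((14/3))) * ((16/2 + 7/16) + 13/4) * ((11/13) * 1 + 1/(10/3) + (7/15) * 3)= 1918807/72800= 26.36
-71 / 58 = -1.22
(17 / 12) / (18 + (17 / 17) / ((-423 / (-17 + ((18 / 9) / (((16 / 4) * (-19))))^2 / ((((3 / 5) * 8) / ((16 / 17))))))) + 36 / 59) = 2603738853 / 34278114718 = 0.08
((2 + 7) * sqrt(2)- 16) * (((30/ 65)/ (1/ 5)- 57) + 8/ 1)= 9712/ 13- 5463 * sqrt(2)/ 13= 152.78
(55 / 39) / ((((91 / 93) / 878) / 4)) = 5987960 / 1183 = 5061.67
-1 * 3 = -3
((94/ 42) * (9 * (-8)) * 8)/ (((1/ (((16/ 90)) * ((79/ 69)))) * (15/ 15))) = -1901056/ 7245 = -262.40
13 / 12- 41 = -479 / 12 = -39.92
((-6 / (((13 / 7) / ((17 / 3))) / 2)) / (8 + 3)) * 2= -952 / 143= -6.66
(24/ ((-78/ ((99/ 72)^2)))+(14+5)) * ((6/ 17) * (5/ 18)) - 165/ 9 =-175325/ 10608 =-16.53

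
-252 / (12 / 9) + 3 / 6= -377 / 2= -188.50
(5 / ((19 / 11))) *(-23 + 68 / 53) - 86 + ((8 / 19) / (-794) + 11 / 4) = -233655595 / 1599116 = -146.12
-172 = -172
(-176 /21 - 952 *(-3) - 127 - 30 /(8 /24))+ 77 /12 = 2637.04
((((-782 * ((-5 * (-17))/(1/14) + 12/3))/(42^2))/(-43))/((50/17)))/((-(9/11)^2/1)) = -160053113/25600050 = -6.25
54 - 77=-23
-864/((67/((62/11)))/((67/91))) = -53568/1001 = -53.51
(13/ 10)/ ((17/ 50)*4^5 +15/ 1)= 65/ 18158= 0.00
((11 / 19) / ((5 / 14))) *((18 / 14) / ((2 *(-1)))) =-99 / 95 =-1.04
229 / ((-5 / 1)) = -229 / 5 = -45.80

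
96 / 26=48 / 13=3.69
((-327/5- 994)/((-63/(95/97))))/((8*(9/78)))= 1308359/73332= 17.84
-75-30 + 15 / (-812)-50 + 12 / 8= -124657 / 812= -153.52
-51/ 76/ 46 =-51/ 3496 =-0.01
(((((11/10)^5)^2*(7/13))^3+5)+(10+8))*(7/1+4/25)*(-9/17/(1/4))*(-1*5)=91047509559925368751237993866649079973/46686250000000000000000000000000000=1950.20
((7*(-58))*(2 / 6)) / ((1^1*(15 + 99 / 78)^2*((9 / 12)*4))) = -274456 / 1610361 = -0.17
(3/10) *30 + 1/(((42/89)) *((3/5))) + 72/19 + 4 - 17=3.32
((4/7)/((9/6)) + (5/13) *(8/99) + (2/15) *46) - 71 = -2903359/45045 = -64.45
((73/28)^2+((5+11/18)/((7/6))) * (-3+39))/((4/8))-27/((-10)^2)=3524179/9800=359.61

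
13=13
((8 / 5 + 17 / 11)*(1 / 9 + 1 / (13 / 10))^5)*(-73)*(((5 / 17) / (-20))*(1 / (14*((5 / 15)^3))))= 146404722843347 / 42517251536760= 3.44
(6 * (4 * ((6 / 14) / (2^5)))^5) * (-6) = -2187 / 137682944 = -0.00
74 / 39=1.90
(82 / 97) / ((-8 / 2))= -41 / 194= -0.21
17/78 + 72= 5633/78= 72.22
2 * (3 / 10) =3 / 5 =0.60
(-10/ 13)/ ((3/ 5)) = -50/ 39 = -1.28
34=34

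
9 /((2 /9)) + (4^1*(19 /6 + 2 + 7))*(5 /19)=6077 /114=53.31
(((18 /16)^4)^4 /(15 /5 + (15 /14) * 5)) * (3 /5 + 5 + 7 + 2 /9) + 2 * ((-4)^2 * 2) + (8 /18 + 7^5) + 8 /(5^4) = 173735350875852201220883 /10291428835983360000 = 16881.56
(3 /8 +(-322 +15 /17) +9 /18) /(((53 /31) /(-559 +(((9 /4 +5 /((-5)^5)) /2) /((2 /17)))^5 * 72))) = -96803818630753978510767167269859 /90100000000000000000000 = -1074404202.34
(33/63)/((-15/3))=-11/105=-0.10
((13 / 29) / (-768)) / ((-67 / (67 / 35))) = 13 / 779520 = 0.00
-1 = -1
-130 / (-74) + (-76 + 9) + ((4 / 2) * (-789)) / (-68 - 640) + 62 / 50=-6742679 / 109150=-61.77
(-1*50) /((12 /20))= -250 /3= -83.33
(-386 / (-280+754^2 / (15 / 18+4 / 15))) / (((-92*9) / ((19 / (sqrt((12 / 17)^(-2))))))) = 40337 / 3332539920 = 0.00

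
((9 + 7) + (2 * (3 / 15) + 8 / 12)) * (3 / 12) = 64 / 15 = 4.27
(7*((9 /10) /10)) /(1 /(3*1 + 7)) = 63 /10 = 6.30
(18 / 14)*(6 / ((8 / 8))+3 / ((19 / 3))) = 1107 / 133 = 8.32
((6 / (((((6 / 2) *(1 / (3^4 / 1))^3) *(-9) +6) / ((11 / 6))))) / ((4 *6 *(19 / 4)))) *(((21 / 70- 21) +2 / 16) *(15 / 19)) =-178190199 / 682128272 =-0.26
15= 15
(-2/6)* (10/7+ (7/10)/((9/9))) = -149/210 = -0.71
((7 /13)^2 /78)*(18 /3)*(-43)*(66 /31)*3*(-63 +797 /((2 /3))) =-472463145 /68107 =-6937.07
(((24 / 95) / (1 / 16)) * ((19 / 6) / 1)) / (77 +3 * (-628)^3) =-64 / 3715096895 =-0.00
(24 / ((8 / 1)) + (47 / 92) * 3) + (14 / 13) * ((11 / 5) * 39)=96.93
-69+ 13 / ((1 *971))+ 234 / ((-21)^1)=-544640 / 6797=-80.13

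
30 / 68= 15 / 34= 0.44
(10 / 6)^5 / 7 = 3125 / 1701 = 1.84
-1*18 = -18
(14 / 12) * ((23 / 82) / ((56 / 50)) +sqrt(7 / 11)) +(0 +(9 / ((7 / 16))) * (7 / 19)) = 7 * sqrt(77) / 66 +294317 / 37392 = 8.80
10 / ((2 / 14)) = 70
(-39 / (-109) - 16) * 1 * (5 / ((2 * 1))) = -8525 / 218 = -39.11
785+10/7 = 5505/7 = 786.43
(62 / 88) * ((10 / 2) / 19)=155 / 836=0.19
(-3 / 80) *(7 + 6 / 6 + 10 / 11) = -147 / 440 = -0.33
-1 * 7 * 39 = -273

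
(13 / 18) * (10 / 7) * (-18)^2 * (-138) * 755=-243804600 / 7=-34829228.57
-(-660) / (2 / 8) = 2640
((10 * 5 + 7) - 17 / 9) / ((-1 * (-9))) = 496 / 81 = 6.12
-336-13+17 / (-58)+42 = -17823 / 58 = -307.29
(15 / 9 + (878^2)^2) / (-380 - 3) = -1782786424373 / 1149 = -1551598280.57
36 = 36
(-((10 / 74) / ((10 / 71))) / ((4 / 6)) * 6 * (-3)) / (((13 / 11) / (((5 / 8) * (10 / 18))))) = 7.61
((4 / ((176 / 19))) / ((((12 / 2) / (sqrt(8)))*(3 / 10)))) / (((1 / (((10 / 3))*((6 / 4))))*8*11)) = 475*sqrt(2) / 17424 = 0.04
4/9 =0.44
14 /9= 1.56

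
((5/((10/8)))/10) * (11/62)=11/155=0.07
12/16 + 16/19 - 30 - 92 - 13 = -10139/76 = -133.41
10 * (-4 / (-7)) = 40 / 7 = 5.71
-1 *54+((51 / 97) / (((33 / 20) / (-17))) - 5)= -64.42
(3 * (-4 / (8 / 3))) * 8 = -36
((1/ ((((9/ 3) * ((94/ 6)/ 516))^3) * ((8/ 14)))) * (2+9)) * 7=18513045936/ 103823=178313.53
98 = 98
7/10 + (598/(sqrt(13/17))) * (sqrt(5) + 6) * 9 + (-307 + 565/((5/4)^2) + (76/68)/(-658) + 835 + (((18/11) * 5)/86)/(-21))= 11776311891/13227445 + 414 * sqrt(221) * (sqrt(5) + 6)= 51579.61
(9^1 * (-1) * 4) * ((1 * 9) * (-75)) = 24300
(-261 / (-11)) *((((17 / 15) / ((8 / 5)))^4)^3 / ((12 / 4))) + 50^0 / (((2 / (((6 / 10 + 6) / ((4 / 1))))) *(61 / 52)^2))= 1807960084425973243993 / 2491357234842052853760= 0.73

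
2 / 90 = 1 / 45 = 0.02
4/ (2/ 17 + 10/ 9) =153/ 47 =3.26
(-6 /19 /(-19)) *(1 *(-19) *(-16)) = 96 /19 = 5.05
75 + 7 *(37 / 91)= 1012 / 13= 77.85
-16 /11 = -1.45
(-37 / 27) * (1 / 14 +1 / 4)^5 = -80919 / 17210368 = -0.00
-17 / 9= -1.89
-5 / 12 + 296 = 3547 / 12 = 295.58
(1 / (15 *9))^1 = 1 / 135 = 0.01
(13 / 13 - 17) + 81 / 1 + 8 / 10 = 329 / 5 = 65.80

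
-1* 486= -486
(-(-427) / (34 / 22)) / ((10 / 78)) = 183183 / 85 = 2155.09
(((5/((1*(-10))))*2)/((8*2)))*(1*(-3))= 3/16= 0.19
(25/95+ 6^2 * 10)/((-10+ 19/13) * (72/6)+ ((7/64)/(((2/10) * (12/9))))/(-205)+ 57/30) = -4669932800/1303560911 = -3.58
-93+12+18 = -63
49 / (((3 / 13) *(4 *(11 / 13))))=8281 / 132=62.73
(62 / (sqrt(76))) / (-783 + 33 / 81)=-837*sqrt(19) / 401470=-0.01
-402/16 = -201/8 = -25.12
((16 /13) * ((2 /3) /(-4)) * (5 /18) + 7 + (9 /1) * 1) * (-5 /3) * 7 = -195860 /1053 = -186.00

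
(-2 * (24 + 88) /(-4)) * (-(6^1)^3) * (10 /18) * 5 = -33600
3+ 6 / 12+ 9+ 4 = 16.50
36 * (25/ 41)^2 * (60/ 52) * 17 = 5737500/ 21853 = 262.55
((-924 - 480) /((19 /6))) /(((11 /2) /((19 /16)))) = -1053 /11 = -95.73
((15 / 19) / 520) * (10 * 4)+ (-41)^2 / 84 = 416467 / 20748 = 20.07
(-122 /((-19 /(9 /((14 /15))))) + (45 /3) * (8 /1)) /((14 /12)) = 145170 /931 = 155.93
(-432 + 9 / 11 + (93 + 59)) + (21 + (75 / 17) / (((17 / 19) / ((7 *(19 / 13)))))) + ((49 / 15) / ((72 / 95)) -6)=-1869467035 / 8926632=-209.43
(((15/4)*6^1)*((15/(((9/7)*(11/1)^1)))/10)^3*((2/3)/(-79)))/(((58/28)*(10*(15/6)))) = -2401/548877780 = -0.00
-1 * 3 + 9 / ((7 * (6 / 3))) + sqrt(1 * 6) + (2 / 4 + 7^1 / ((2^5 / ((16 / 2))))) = -3 / 28 + sqrt(6) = 2.34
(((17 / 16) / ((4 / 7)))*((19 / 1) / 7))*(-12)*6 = -2907 / 8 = -363.38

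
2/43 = 0.05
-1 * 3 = -3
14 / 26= 7 / 13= 0.54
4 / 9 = 0.44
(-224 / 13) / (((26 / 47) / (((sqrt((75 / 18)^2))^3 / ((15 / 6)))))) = -901.27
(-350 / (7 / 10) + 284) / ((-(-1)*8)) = -27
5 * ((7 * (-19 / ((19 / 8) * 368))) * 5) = -175 / 46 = -3.80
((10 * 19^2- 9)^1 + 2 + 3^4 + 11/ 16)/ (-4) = -921.17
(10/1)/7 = 10/7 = 1.43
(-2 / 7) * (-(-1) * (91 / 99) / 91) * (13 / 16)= -13 / 5544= -0.00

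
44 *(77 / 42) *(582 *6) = 281688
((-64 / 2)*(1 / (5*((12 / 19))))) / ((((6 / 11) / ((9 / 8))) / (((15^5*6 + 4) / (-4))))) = 23806427.15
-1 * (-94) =94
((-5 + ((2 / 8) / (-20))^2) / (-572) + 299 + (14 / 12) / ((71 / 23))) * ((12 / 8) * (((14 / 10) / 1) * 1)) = 148557105319 / 236288000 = 628.71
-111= -111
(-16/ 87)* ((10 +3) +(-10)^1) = -16/ 29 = -0.55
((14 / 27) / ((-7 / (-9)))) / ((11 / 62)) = 124 / 33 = 3.76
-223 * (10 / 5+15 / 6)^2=-18063 / 4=-4515.75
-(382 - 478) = 96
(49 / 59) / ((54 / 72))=196 / 177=1.11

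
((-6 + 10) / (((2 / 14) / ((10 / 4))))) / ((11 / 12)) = 840 / 11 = 76.36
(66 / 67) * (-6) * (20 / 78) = -1320 / 871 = -1.52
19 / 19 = 1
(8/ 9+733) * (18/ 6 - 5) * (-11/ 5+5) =-36988/ 9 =-4109.78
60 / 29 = 2.07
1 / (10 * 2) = 0.05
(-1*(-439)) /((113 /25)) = 10975 /113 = 97.12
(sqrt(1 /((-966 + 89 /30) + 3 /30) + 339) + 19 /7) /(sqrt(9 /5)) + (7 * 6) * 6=sqrt(5) * (137218 + 7 * sqrt(17681265111)) /151662 + 252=267.75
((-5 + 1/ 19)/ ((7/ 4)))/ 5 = -376/ 665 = -0.57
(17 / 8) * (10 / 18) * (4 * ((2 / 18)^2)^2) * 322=0.23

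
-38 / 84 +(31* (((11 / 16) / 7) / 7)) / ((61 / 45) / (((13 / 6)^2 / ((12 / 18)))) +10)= -24898327 / 60770976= -0.41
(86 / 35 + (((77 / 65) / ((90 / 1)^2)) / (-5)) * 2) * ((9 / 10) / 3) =22638961 / 30712500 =0.74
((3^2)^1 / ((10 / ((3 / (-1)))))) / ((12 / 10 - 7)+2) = 27 / 38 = 0.71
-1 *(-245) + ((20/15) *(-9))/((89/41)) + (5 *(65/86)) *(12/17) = 15753353/65059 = 242.14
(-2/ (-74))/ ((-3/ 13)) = -0.12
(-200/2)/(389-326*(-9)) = -100/3323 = -0.03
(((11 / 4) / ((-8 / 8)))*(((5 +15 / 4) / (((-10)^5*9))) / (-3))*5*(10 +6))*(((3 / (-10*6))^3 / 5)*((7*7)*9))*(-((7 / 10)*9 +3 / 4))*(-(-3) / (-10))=0.00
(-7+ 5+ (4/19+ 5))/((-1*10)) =-61/190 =-0.32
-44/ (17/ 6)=-264/ 17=-15.53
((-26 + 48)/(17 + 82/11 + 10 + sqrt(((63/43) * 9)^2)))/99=473/101403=0.00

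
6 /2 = 3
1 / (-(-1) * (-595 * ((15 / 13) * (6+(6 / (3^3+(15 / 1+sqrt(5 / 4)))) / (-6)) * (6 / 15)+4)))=-0.00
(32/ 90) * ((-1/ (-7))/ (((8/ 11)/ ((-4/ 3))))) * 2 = -176/ 945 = -0.19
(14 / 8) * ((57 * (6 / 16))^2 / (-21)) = -9747 / 256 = -38.07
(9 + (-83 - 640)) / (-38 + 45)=-102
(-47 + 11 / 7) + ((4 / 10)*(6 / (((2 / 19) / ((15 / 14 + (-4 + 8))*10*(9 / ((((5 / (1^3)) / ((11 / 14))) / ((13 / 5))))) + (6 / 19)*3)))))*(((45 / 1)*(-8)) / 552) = -15960837 / 5635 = -2832.45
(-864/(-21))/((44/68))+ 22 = 6590/77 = 85.58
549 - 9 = 540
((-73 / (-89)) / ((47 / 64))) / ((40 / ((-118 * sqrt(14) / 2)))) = -6.16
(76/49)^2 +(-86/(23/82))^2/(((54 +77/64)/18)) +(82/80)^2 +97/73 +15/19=305312554219455269679/9958362087934400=30658.91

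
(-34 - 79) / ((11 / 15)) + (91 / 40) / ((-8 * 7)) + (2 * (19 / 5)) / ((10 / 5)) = -529167 / 3520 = -150.33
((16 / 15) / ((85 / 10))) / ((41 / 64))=2048 / 10455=0.20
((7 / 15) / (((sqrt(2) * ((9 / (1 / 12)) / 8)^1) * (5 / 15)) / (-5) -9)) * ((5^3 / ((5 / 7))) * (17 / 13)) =-4250 / 351 + 425 * sqrt(2) / 351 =-10.40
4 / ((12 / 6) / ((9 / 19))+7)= 36 / 101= 0.36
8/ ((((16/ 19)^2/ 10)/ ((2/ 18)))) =1805/ 144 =12.53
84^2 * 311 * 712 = 1562424192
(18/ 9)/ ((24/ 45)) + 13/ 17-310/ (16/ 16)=-20773/ 68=-305.49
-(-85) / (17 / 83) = 415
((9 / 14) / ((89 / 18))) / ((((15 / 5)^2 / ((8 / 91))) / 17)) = 1224 / 56693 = 0.02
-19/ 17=-1.12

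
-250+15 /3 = -245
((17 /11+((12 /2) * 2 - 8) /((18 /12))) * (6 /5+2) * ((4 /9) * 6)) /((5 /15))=17792 /165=107.83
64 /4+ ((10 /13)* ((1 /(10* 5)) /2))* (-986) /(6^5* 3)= 24260627 /1516320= 16.00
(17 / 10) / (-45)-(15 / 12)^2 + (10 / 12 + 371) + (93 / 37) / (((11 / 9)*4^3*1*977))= 2119955256809 / 5726001600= 370.23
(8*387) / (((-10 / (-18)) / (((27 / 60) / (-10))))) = -31347 / 125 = -250.78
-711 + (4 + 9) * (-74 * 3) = -3597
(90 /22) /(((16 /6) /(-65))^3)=-333669375 /5632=-59245.27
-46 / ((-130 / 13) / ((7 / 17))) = 161 / 85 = 1.89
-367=-367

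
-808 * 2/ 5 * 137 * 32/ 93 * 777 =-1834896896/ 155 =-11838044.49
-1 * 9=-9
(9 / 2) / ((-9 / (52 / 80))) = -13 / 40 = -0.32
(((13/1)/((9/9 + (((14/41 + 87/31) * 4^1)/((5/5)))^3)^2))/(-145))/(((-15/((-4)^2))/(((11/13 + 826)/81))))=241679656023887991144688/987709541031241779526704703125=0.00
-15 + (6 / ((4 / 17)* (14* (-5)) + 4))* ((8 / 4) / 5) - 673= -182371 / 265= -688.19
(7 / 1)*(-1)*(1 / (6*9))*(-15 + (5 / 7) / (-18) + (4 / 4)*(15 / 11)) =18955 / 10692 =1.77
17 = 17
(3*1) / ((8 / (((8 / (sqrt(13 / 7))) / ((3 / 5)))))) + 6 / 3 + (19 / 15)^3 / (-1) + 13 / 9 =4766 / 3375 + 5*sqrt(91) / 13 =5.08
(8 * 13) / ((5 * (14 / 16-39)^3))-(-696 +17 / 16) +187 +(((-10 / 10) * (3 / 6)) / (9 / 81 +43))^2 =75340874264792977 / 85426569160000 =881.94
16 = 16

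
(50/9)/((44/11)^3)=25/288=0.09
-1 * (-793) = 793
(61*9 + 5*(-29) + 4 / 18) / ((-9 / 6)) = -7276 / 27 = -269.48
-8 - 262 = -270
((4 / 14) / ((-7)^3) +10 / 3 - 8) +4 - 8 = -62432 / 7203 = -8.67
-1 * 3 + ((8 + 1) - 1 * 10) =-4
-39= -39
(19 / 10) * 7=13.30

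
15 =15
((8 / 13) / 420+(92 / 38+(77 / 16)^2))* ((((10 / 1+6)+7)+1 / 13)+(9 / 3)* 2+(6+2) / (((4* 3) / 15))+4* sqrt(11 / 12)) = 169852583* sqrt(33) / 9959040+21571278041 / 21577920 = 1097.67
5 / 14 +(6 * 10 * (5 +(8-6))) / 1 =5885 / 14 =420.36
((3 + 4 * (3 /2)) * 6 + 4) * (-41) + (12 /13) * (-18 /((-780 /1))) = -2009392 /845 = -2377.98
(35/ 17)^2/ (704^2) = 1225/ 143233024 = 0.00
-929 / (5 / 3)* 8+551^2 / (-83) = -3368573 / 415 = -8117.04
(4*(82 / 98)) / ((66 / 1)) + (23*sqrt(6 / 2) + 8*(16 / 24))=2902 / 539 + 23*sqrt(3)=45.22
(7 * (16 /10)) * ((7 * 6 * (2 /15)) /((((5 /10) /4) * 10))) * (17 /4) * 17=453152 /125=3625.22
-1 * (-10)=10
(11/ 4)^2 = 121/ 16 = 7.56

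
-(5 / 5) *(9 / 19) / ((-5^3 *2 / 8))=36 / 2375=0.02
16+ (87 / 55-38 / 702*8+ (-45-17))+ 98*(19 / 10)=2728738 / 19305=141.35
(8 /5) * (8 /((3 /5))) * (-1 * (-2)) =128 /3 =42.67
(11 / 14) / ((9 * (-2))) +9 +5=3517 / 252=13.96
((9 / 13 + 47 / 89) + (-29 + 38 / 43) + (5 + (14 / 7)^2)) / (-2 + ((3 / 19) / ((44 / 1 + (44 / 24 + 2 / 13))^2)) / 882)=5332579616954891 / 595956046567232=8.95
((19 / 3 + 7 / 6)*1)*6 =45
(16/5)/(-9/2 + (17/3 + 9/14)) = 168/95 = 1.77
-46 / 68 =-0.68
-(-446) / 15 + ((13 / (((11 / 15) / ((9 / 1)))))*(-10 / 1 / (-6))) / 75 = 5491 / 165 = 33.28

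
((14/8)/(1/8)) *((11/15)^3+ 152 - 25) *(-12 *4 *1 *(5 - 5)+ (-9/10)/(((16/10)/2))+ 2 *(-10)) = -127159487/3375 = -37676.89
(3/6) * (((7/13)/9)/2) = 7/468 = 0.01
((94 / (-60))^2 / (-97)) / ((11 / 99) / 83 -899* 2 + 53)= 183347 / 12644085800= 0.00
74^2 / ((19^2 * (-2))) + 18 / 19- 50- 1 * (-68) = 4102 / 361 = 11.36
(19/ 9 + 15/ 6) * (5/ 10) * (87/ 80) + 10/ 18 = 8821/ 2880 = 3.06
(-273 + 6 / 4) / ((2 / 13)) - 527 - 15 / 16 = -36683 / 16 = -2292.69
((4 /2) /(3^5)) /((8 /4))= 1 /243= 0.00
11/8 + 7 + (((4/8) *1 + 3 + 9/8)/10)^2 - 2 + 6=80569/6400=12.59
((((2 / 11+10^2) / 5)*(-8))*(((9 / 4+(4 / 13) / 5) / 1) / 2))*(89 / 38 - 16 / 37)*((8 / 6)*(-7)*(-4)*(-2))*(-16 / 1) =-11181330944 / 26455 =-422654.73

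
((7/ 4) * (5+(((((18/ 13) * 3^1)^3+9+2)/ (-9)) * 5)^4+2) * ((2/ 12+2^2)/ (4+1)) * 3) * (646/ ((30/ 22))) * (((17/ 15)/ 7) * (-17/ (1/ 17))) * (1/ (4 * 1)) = -1484200526368511008325066710021/ 13757286283973805690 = -107884687120.13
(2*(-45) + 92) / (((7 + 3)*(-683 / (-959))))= 959 / 3415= 0.28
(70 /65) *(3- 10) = -98 /13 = -7.54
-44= -44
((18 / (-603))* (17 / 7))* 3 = -102 / 469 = -0.22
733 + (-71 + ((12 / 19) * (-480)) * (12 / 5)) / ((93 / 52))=506215 / 1767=286.48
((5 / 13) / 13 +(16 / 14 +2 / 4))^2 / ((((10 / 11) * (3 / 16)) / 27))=3100254102 / 6997445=443.06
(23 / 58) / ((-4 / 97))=-9.62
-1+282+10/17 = 4787/17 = 281.59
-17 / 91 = -0.19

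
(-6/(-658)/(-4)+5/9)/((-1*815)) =-0.00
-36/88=-9/22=-0.41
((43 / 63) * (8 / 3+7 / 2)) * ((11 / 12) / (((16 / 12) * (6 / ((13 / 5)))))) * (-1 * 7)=-227513 / 25920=-8.78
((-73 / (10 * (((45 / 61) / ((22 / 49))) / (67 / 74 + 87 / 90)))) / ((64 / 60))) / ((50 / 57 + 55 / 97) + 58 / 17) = -1594539141547 / 993002581200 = -1.61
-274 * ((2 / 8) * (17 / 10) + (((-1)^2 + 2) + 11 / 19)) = -1097.08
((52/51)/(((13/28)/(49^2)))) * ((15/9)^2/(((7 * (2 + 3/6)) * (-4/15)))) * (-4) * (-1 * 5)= -9604000/153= -62771.24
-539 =-539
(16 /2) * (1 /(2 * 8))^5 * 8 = 1 /16384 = 0.00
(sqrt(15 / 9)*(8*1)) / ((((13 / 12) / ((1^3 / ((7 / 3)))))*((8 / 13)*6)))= 2*sqrt(15) / 7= 1.11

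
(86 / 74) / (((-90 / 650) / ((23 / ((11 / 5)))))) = -321425 / 3663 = -87.75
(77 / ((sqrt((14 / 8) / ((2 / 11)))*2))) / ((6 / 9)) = 3*sqrt(154) / 2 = 18.61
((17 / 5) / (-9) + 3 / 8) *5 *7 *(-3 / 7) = 1 / 24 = 0.04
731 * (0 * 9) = 0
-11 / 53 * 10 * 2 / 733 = -220 / 38849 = -0.01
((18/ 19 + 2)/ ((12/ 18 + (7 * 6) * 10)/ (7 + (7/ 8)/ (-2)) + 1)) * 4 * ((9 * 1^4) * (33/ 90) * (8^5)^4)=268455466504695104667648/ 389633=688995712644193650.61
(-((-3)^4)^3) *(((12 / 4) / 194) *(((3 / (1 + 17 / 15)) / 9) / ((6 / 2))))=-2657205 / 6208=-428.03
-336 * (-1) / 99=3.39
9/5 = 1.80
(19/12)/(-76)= -0.02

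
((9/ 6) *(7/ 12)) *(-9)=-63/ 8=-7.88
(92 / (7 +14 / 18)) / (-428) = -0.03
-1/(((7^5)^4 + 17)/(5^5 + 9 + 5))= -3139/79792266297612018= -0.00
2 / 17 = 0.12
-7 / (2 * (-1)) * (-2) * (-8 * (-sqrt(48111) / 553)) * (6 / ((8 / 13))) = -78 * sqrt(48111) / 79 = -216.57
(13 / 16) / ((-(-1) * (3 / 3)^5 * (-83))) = -0.01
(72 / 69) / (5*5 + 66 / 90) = 180 / 4439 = 0.04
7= 7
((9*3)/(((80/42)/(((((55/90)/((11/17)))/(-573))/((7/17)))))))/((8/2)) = -867/61120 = -0.01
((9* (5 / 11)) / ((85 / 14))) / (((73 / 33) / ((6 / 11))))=2268 / 13651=0.17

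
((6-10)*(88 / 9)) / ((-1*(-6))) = -176 / 27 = -6.52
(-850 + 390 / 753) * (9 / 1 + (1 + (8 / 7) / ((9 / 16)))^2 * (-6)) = 1859735300 / 47439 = 39202.67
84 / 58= 42 / 29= 1.45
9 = 9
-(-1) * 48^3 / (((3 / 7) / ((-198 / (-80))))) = 3193344 / 5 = 638668.80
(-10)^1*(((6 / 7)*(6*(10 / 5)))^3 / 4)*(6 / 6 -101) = 93312000 / 343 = 272046.65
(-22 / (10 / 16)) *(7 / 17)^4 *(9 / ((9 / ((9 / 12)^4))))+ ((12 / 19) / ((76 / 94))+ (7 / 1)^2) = 119304187229 / 2412086480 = 49.46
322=322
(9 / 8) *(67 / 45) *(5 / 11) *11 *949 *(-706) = -22444799 / 4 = -5611199.75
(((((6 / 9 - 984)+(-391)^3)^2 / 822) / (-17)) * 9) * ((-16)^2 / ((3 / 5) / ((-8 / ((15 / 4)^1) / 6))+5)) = -65863877466447398912 / 370311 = -177860980274545.99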